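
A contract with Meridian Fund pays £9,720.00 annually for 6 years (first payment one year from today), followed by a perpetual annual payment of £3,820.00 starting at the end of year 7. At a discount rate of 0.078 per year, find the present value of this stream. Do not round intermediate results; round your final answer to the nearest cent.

£76415.63

PV of 6-year annuity: £9,720.00 × [1 − (1+0.078)^−6] / 0.078 = 45208.32822
Perpetuity value at year 6: £3,820.00 / 0.078 = 48974.35897
PV of perpetuity: 48974.35897 / (1+0.078)^6 = 31207.29994
Total PV = 45208.32822 + 31207.29994 = 76415.62816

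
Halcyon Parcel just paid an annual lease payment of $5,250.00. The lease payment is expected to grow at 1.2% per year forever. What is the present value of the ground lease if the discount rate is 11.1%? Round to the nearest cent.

D₁ = D₀ × (1 + g) = $5,250.00 × 1.012 = $5,313.0000
Growing perpetuity: P = D₁ / (r − g) = $5,313.0000 / (0.111 − 0.012) = $53,666.67

$53666.67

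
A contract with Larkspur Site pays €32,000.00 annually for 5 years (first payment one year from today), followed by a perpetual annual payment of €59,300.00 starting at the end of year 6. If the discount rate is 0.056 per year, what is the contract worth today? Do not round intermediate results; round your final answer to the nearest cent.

€942668.80

PV of 5-year annuity: €32,000.00 × [1 − (1+0.056)^−5] / 0.056 = 136275.19231
Perpetuity value at year 5: €59,300.00 / 0.056 = 1058928.57143
PV of perpetuity: 1058928.57143 / (1+0.056)^5 = 806393.60569
Total PV = 136275.19231 + 806393.60569 = 942668.79799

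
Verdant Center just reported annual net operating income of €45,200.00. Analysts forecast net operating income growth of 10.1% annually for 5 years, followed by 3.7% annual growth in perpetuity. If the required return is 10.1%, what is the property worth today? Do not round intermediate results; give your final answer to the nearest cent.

€958381.25

D_1 = 49765.20000
D_2 = 54791.48520
D_3 = 60325.42521
D_4 = 66418.29315
D_5 = 73126.54076
Terminal value at year 5: TV = D_5×(1+g_2)/(r−g_2) = 75832.22277/0.064 = 1184878.48074
P_0 = D_1/(1+r)^1 + D_2/(1+r)^2 + D_3/(1+r)^3 + D_4/(1+r)^4 + D_5/(1+r)^5 + TV/(1+r)^5
    = 45200.00000 + 45200.00000 + 45200.00000 + 45200.00000 + 45200.00000 + 732381.25000 = 958381.25000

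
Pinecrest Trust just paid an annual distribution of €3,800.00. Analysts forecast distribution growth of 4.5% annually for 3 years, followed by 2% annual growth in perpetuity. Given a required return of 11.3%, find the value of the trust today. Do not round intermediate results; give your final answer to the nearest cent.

€44558.52

D_1 = 3971.00000
D_2 = 4149.69500
D_3 = 4336.43127
Terminal value at year 3: TV = D_3×(1+g_2)/(r−g_2) = 4423.15990/0.093 = 47560.85915
P_0 = D_1/(1+r)^1 + D_2/(1+r)^2 + D_3/(1+r)^3 + TV/(1+r)^3
    = 3567.83468 + 3349.85377 + 3145.19064 + 34495.63931 = 44558.51840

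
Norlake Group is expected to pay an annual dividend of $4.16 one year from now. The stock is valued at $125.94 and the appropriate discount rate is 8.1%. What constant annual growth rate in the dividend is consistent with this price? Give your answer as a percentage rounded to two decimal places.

P = D₁/(r−g) ⇒ g = r − D₁/P = 0.081 − $4.16/$125.94 = 0.047968

4.80%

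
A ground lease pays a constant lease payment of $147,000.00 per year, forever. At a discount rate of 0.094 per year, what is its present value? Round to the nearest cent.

Level perpetuity: PV = C / r = $147,000.00 / 0.094 = $1,563,829.79

$1563829.79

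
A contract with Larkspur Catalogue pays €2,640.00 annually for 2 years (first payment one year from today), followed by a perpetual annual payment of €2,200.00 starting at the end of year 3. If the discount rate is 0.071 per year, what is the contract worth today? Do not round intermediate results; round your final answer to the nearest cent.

PV of 2-year annuity: €2,640.00 × [1 − (1+0.071)^−2] / 0.071 = 4766.56022
Perpetuity value at year 2: €2,200.00 / 0.071 = 30985.91549
PV of perpetuity: 30985.91549 / (1+0.071)^2 = 27013.78198
Total PV = 4766.56022 + 27013.78198 = 31780.34220

€31780.34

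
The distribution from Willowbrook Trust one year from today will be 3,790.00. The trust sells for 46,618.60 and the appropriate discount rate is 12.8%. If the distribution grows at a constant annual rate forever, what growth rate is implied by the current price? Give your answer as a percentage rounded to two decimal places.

4.67%

P = D₁/(r−g) ⇒ g = r − D₁/P = 0.128 − 3,790.00/46,618.60 = 0.046702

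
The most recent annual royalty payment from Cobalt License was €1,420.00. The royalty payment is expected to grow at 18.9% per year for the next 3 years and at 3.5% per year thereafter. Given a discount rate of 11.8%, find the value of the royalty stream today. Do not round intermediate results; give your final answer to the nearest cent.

€26123.91

D_1 = 1688.38000
D_2 = 2007.48382
D_3 = 2386.89826
Terminal value at year 3: TV = D_3×(1+g_2)/(r−g_2) = 2470.43970/0.083 = 29764.33375
P_0 = D_1/(1+r)^1 + D_2/(1+r)^2 + D_3/(1+r)^3 + TV/(1+r)^3
    = 1510.17889 + 1606.08471 + 1708.08114 + 21299.56603 = 26123.91077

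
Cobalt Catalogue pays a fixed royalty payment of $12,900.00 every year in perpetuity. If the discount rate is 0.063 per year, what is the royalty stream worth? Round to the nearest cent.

$204761.90

Level perpetuity: PV = C / r = $12,900.00 / 0.063 = $204,761.90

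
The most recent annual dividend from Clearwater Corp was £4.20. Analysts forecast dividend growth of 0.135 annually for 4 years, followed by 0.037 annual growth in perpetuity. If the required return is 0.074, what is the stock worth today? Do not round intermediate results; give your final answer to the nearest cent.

£166.15

D_1 = 4.76700
D_2 = 5.41054
D_3 = 6.14097
D_4 = 6.97000
Terminal value at year 4: TV = D_4×(1+g_2)/(r−g_2) = 7.22789/0.037 = 195.34836
P_0 = D_1/(1+r)^1 + D_2/(1+r)^2 + D_3/(1+r)^3 + D_4/(1+r)^4 + TV/(1+r)^4
    = 4.43855 + 4.69064 + 4.95706 + 5.23860 + 146.82251 = 166.14736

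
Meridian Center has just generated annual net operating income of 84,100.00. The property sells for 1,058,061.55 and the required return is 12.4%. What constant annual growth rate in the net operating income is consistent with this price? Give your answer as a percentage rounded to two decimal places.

4.12%

P = D₀(1+g)/(r−g) ⇒ P(r−g) = D₀(1+g) ⇒ g(P+D₀) = P·r − D₀
g = (P·r − D₀)/(P + D₀) = (1,058,061.55×0.124 − 84,100.00) / (1,058,061.55 + 84,100.00) = 0.041237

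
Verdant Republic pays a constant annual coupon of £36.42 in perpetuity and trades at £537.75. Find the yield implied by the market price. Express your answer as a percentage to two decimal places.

6.77%

P = C/r ⇒ r = C/P = £36.42/£537.75 = 0.067727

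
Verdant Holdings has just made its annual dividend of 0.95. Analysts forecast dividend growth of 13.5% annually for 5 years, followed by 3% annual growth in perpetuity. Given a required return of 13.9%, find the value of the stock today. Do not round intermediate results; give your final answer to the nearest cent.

13.52

D_1 = 1.07825
D_2 = 1.22381
D_3 = 1.38903
D_4 = 1.57655
D_5 = 1.78938
Terminal value at year 5: TV = D_5×(1+g_2)/(r−g_2) = 1.84306/0.109 = 16.90883
P_0 = D_1/(1+r)^1 + D_2/(1+r)^2 + D_3/(1+r)^3 + D_4/(1+r)^4 + D_5/(1+r)^5 + TV/(1+r)^5
    = 0.94666 + 0.94334 + 0.94003 + 0.93673 + 0.93344 + 8.82054 = 13.52073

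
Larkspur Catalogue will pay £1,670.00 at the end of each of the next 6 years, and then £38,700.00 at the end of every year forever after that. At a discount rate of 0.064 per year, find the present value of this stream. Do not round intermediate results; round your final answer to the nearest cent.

PV of 6-year annuity: £1,670.00 × [1 − (1+0.064)^−6] / 0.064 = 8109.73197
Perpetuity value at year 6: £38,700.00 / 0.064 = 604687.50000
PV of perpetuity: 604687.50000 / (1+0.064)^6 = 416755.38799
Total PV = 8109.73197 + 416755.38799 = 424865.11996

£424865.12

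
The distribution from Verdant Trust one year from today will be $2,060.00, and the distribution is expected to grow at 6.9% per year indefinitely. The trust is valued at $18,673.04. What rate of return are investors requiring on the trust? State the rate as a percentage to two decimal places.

17.93%

P = D₁/(r − g) ⇒ r = D₁/P + g = $2,060.0000/$18,673.04 + 0.069 = 0.110319 + 0.069 = 0.179319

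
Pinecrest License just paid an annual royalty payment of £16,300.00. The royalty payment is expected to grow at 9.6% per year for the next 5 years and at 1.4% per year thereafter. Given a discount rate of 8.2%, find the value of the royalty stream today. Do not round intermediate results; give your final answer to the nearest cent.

D_1 = 17864.80000
D_2 = 19579.82080
D_3 = 21459.48360
D_4 = 23519.59402
D_5 = 25777.47505
Terminal value at year 5: TV = D_5×(1+g_2)/(r−g_2) = 26138.35970/0.068 = 384387.64263
P_0 = D_1/(1+r)^1 + D_2/(1+r)^2 + D_3/(1+r)^3 + D_4/(1+r)^4 + D_5/(1+r)^5 + TV/(1+r)^5
    = 16510.90573 + 16724.54037 + 16940.93923 + 17160.13807 + 17382.17313 + 259198.87580 = 343917.57234

£343917.57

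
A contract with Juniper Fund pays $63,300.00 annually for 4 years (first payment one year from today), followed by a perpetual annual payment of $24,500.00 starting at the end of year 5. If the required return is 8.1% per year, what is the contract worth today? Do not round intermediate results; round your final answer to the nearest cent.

$430694.13

PV of 4-year annuity: $63,300.00 × [1 − (1+0.081)^−4] / 0.081 = 209191.80029
Perpetuity value at year 4: $24,500.00 / 0.081 = 302469.13580
PV of perpetuity: 302469.13580 / (1+0.081)^4 = 221502.32526
Total PV = 209191.80029 + 221502.32526 = 430694.12555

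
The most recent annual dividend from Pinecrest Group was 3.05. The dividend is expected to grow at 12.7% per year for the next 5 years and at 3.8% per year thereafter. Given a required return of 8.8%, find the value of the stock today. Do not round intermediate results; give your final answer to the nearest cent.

D_1 = 3.43735
D_2 = 3.87389
D_3 = 4.36588
D_4 = 4.92034
D_5 = 5.54523
Terminal value at year 5: TV = D_5×(1+g_2)/(r−g_2) = 5.75595/0.05 = 115.11894
P_0 = D_1/(1+r)^1 + D_2/(1+r)^2 + D_3/(1+r)^3 + D_4/(1+r)^4 + D_5/(1+r)^5 + TV/(1+r)^5
    = 3.15933 + 3.27258 + 3.38988 + 3.51140 + 3.63726 + 75.50962 = 92.48007

92.48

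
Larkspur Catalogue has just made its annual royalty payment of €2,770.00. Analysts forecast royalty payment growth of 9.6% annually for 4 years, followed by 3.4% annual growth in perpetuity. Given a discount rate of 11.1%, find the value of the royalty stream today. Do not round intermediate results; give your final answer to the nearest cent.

€45939.64

D_1 = 3035.92000
D_2 = 3327.36832
D_3 = 3646.79568
D_4 = 3996.88806
Terminal value at year 4: TV = D_4×(1+g_2)/(r−g_2) = 4132.78226/0.077 = 53672.49686
P_0 = D_1/(1+r)^1 + D_2/(1+r)^2 + D_3/(1+r)^3 + D_4/(1+r)^4 + TV/(1+r)^4
    = 2732.60126 + 2695.70745 + 2659.31176 + 2623.40746 + 35228.61452 = 45939.64246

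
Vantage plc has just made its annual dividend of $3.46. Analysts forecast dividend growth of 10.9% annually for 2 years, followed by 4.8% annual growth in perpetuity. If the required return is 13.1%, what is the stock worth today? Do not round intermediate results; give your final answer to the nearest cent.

$48.72

D_1 = 3.83714
D_2 = 4.25539
Terminal value at year 2: TV = D_2×(1+g_2)/(r−g_2) = 4.45965/0.083 = 53.73069
P_0 = D_1/(1+r)^1 + D_2/(1+r)^2 + TV/(1+r)^2
    = 3.39270 + 3.32670 + 42.00463 = 48.72403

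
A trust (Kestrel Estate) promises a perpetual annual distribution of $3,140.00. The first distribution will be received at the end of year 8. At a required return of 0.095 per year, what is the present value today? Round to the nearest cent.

$17510.85

Value at end of year 7: C / r = $3,140.00 / 0.095 = $33,052.6316
Discount to today: PV = $33,052.6316 / (1 + 0.095)^7 = $33,052.6316 / 1.887552 = $17,510.85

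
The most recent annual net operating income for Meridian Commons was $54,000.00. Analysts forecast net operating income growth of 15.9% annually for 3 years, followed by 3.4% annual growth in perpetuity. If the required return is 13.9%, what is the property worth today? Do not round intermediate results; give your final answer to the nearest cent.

D_1 = 62586.00000
D_2 = 72537.17400
D_3 = 84070.58467
Terminal value at year 3: TV = D_3×(1+g_2)/(r−g_2) = 86928.98454/0.105 = 827895.09090
P_0 = D_1/(1+r)^1 + D_2/(1+r)^2 + D_3/(1+r)^3 + TV/(1+r)^3
    = 54948.20018 + 55913.05005 + 56894.84197 + 560278.72950 = 728034.82169

$728034.82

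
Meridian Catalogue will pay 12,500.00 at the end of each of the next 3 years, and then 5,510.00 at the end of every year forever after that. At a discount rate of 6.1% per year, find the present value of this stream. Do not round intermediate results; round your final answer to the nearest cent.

108977.71

PV of 3-year annuity: 12,500.00 × [1 − (1+0.061)^−3] / 0.061 = 33350.92653
Perpetuity value at year 3: 5,510.00 / 0.061 = 90327.86885
PV of perpetuity: 90327.86885 / (1+0.061)^3 = 75626.78044
Total PV = 33350.92653 + 75626.78044 = 108977.70697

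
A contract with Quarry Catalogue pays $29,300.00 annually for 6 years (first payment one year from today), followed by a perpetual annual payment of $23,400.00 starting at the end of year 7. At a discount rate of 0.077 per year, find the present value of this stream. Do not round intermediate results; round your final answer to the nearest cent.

$331421.11

PV of 6-year annuity: $29,300.00 × [1 − (1+0.077)^−6] / 0.077 = 136691.98636
Perpetuity value at year 6: $23,400.00 / 0.077 = 303896.10390
PV of perpetuity: 303896.10390 / (1+0.077)^6 = 194729.12503
Total PV = 136691.98636 + 194729.12503 = 331421.11139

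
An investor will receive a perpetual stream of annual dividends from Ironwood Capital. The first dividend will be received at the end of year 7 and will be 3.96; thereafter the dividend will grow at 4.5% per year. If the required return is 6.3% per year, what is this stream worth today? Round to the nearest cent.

152.48

Value at end of year 6: C₁ / (r − g) = 3.96 / (0.063 − 0.045) = 220.0000
Discount to today: PV = 220.0000 / (1 + 0.063)^6 = 220.0000 / 1.442778 = 152.48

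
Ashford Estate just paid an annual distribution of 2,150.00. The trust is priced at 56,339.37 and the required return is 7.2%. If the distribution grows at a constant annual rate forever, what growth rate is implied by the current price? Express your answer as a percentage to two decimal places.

P = D₀(1+g)/(r−g) ⇒ P(r−g) = D₀(1+g) ⇒ g(P+D₀) = P·r − D₀
g = (P·r − D₀)/(P + D₀) = (56,339.37×0.072 − 2,150.00) / (56,339.37 + 2,150.00) = 0.032595

3.26%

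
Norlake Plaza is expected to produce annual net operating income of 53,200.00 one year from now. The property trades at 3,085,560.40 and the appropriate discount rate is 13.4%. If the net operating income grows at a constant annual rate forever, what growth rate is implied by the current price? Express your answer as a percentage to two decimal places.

11.68%

P = D₁/(r−g) ⇒ g = r − D₁/P = 0.134 − 53,200.00/3,085,560.40 = 0.116758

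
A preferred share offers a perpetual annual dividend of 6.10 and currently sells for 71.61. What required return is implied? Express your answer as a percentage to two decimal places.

P = C/r ⇒ r = C/P = 6.10/71.61 = 0.085184

8.52%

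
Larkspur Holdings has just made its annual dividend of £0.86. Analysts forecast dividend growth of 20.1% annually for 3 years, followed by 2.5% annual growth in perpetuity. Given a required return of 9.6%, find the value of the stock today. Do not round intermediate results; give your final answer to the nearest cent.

D_1 = 1.03286
D_2 = 1.24046
D_3 = 1.48980
Terminal value at year 3: TV = D_3×(1+g_2)/(r−g_2) = 1.52704/0.071 = 21.50765
P_0 = D_1/(1+r)^1 + D_2/(1+r)^2 + D_3/(1+r)^3 + TV/(1+r)^3
    = 0.94239 + 1.03267 + 1.13161 + 16.33659 = 19.44326

£19.44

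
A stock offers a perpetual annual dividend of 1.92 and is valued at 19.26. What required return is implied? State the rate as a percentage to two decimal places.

9.97%

P = C/r ⇒ r = C/P = 1.92/19.26 = 0.099688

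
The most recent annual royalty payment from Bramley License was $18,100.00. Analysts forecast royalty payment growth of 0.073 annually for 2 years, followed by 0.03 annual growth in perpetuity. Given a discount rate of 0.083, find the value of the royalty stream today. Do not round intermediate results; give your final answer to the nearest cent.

$380988.93

D_1 = 19421.30000
D_2 = 20839.05490
Terminal value at year 2: TV = D_2×(1+g_2)/(r−g_2) = 21464.22655/0.053 = 404985.40655
P_0 = D_1/(1+r)^1 + D_2/(1+r)^2 + TV/(1+r)^2
    = 17932.87165 + 17767.28650 + 345288.77545 = 380988.93361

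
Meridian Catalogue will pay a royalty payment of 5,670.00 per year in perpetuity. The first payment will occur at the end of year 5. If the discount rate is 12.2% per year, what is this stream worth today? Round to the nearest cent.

Value at end of year 4: C / r = 5,670.00 / 0.122 = 46,475.4098
Discount to today: PV = 46,475.4098 / (1 + 0.122)^4 = 46,475.4098 / 1.584789 = 29,325.93

29325.93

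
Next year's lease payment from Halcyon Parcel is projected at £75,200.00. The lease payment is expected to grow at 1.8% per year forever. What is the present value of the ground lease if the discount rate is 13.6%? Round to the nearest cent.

Growing perpetuity: P = D₁ / (r − g) = £75,200.0000 / (0.136 − 0.018) = £637,288.14

£637288.14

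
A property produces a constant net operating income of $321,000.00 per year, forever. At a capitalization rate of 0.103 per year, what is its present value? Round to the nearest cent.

Level perpetuity: PV = C / r = $321,000.00 / 0.103 = $3,116,504.85

$3116504.85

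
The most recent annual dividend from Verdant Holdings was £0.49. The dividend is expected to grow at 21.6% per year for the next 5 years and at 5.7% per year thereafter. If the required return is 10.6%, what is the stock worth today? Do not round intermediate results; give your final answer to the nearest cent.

£20.27

D_1 = 0.59584
D_2 = 0.72454
D_3 = 0.88104
D_4 = 1.07135
D_5 = 1.30276
Terminal value at year 5: TV = D_5×(1+g_2)/(r−g_2) = 1.37702/0.049 = 28.10236
P_0 = D_1/(1+r)^1 + D_2/(1+r)^2 + D_3/(1+r)^3 + D_4/(1+r)^4 + D_5/(1+r)^5 + TV/(1+r)^5
    = 0.53873 + 0.59232 + 0.65123 + 0.71599 + 0.78721 + 16.98116 = 20.26663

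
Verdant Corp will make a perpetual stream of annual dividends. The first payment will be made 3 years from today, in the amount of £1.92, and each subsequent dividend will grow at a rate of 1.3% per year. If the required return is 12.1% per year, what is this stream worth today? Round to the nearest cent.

£14.15

Value at end of year 2: C₁ / (r − g) = £1.92 / (0.121 − 0.013) = £17.7778
Discount to today: PV = £17.7778 / (1 + 0.121)^2 = £17.7778 / 1.256641 = £14.15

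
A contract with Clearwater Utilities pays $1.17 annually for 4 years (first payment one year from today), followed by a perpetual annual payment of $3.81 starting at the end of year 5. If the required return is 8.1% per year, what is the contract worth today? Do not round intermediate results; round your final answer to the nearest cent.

PV of 4-year annuity: $1.17 × [1 − (1+0.081)^−4] / 0.081 = 3.86658
Perpetuity value at year 4: $3.81 / 0.081 = 47.03704
PV of perpetuity: 47.03704 / (1+0.081)^4 = 34.44587
Total PV = 3.86658 + 34.44587 = 38.31245

$38.31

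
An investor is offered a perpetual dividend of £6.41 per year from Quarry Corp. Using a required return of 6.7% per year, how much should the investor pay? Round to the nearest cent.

Level perpetuity: PV = C / r = £6.41 / 0.067 = £95.67

£95.67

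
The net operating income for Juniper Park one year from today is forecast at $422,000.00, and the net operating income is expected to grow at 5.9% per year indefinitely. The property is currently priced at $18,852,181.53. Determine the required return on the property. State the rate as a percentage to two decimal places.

P = D₁/(r − g) ⇒ r = D₁/P + g = $422,000.0000/$18,852,181.53 + 0.059 = 0.022385 + 0.059 = 0.081385

8.14%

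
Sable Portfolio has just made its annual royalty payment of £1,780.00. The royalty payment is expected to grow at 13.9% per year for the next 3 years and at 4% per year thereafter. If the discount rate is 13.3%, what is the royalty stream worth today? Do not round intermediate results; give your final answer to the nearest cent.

£25620.05

D_1 = 2027.42000
D_2 = 2309.23138
D_3 = 2630.21454
Terminal value at year 3: TV = D_3×(1+g_2)/(r−g_2) = 2735.42312/0.093 = 29413.15187
P_0 = D_1/(1+r)^1 + D_2/(1+r)^2 + D_3/(1+r)^3 + TV/(1+r)^3
    = 1789.42630 + 1798.90252 + 1808.42893 + 20223.29121 = 25620.04896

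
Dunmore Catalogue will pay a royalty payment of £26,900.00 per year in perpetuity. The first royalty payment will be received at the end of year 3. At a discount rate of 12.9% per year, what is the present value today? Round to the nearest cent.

£163596.76

Value at end of year 2: C / r = £26,900.00 / 0.129 = £208,527.1318
Discount to today: PV = £208,527.1318 / (1 + 0.129)^2 = £208,527.1318 / 1.274641 = £163,596.76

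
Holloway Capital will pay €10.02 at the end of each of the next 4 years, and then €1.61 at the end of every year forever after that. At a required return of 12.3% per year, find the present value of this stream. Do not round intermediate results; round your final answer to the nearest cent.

PV of 4-year annuity: €10.02 × [1 − (1+0.123)^−4] / 0.123 = 30.24294
Perpetuity value at year 4: €1.61 / 0.123 = 13.08943
PV of perpetuity: 13.08943 / (1+0.123)^4 = 8.23004
Total PV = 30.24294 + 8.23004 = 38.47298

€38.47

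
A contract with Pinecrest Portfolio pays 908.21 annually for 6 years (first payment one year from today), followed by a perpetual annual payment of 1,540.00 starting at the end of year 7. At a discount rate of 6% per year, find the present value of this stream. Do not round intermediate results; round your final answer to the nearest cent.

22559.95

PV of 6-year annuity: 908.21 × [1 − (1+0.06)^−6] / 0.06 = 4465.96313
Perpetuity value at year 6: 1,540.00 / 0.06 = 25666.66667
PV of perpetuity: 25666.66667 / (1+0.06)^6 = 18093.98720
Total PV = 4465.96313 + 18093.98720 = 22559.95033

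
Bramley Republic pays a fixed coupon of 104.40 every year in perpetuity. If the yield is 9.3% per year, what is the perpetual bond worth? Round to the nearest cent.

1122.58

Level perpetuity: PV = C / r = 104.40 / 0.093 = 1,122.58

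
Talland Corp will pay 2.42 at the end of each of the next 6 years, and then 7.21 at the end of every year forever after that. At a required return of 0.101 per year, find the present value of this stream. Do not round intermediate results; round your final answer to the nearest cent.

PV of 6-year annuity: 2.42 × [1 − (1+0.101)^−6] / 0.101 = 10.50892
Perpetuity value at year 6: 7.21 / 0.101 = 71.38614
PV of perpetuity: 71.38614 / (1+0.101)^6 = 40.07652
Total PV = 10.50892 + 40.07652 = 50.58543

50.59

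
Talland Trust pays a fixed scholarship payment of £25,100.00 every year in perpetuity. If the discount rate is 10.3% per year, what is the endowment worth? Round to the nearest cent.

Level perpetuity: PV = C / r = £25,100.00 / 0.103 = £243,689.32

£243689.32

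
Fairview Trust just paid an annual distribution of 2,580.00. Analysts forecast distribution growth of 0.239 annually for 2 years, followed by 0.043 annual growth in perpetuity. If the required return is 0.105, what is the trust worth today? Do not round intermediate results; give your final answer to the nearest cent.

60703.59

D_1 = 3196.62000
D_2 = 3960.61218
Terminal value at year 2: TV = D_2×(1+g_2)/(r−g_2) = 4130.91850/0.062 = 66627.71780
P_0 = D_1/(1+r)^1 + D_2/(1+r)^2 + TV/(1+r)^2
    = 2892.86878 + 3243.67820 + 54567.03819 = 60703.58517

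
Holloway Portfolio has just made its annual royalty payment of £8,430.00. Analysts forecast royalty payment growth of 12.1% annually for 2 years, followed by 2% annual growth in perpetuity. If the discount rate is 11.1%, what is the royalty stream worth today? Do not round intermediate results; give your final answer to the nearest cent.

£113287.07

D_1 = 9450.03000
D_2 = 10593.48363
Terminal value at year 2: TV = D_2×(1+g_2)/(r−g_2) = 10805.35330/0.091 = 118740.14618
P_0 = D_1/(1+r)^1 + D_2/(1+r)^2 + TV/(1+r)^2
    = 8505.87759 + 8582.43814 + 96198.75720 = 113287.07293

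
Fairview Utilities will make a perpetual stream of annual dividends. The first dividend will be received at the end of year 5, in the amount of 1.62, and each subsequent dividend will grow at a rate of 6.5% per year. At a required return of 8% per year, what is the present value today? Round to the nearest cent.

Value at end of year 4: C₁ / (r − g) = 1.62 / (0.08 − 0.065) = 108.0000
Discount to today: PV = 108.0000 / (1 + 0.08)^4 = 108.0000 / 1.360489 = 79.38

79.38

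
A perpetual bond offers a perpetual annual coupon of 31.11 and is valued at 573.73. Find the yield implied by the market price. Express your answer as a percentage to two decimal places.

5.42%

P = C/r ⇒ r = C/P = 31.11/573.73 = 0.054224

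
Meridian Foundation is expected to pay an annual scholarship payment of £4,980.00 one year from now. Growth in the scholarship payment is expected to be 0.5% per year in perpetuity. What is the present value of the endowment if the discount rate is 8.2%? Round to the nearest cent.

Growing perpetuity: P = D₁ / (r − g) = £4,980.0000 / (0.082 − 0.005) = £64,675.32

£64675.32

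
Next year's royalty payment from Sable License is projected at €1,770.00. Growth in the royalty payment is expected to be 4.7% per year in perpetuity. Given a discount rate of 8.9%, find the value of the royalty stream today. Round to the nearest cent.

Growing perpetuity: P = D₁ / (r − g) = €1,770.0000 / (0.089 − 0.047) = €42,142.86

€42142.86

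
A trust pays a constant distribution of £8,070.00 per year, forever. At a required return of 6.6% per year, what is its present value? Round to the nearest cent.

£122272.73

Level perpetuity: PV = C / r = £8,070.00 / 0.066 = £122,272.73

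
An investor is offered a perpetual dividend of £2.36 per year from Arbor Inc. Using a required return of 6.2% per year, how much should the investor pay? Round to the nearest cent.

£38.06

Level perpetuity: PV = C / r = £2.36 / 0.062 = £38.06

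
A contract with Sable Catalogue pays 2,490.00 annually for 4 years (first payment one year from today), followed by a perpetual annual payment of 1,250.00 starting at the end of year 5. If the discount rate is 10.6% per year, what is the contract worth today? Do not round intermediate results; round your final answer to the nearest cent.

PV of 4-year annuity: 2,490.00 × [1 − (1+0.106)^−4] / 0.106 = 7791.53045
Perpetuity value at year 4: 1,250.00 / 0.106 = 11792.45283
PV of perpetuity: 11792.45283 / (1+0.106)^4 = 7881.04196
Total PV = 7791.53045 + 7881.04196 = 15672.57241

15672.57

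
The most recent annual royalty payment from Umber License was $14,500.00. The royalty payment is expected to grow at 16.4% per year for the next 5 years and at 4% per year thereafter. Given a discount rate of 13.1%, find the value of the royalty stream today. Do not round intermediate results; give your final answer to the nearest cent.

D_1 = 16878.00000
D_2 = 19645.99200
D_3 = 22867.93469
D_4 = 26618.27598
D_5 = 30983.67324
Terminal value at year 5: TV = D_5×(1+g_2)/(r−g_2) = 32223.02017/0.091 = 354099.12271
P_0 = D_1/(1+r)^1 + D_2/(1+r)^2 + D_3/(1+r)^3 + D_4/(1+r)^4 + D_5/(1+r)^5 + TV/(1+r)^5
    = 14923.07692 + 15358.49827 + 15806.62421 + 16267.82545 + 16742.48348 + 191342.66838 = 270441.17671

$270441.18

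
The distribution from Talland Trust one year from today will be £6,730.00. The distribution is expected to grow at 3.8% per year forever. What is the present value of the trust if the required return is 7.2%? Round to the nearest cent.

£197941.18

Growing perpetuity: P = D₁ / (r − g) = £6,730.0000 / (0.072 − 0.038) = £197,941.18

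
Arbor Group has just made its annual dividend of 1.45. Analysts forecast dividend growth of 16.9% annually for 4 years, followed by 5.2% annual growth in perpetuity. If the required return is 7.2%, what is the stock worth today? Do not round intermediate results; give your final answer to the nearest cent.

115.09

D_1 = 1.69505
D_2 = 1.98151
D_3 = 2.31639
D_4 = 2.70786
Terminal value at year 4: TV = D_4×(1+g_2)/(r−g_2) = 2.84867/0.02 = 142.43338
P_0 = D_1/(1+r)^1 + D_2/(1+r)^2 + D_3/(1+r)^3 + D_4/(1+r)^4 + TV/(1+r)^4
    = 1.58120 + 1.72428 + 1.88030 + 2.05044 + 107.85310 = 115.08933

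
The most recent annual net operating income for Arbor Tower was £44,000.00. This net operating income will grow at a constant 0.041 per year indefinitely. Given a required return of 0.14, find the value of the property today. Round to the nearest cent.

D₁ = D₀ × (1 + g) = £44,000.00 × 1.041 = £45,804.0000
Growing perpetuity: P = D₁ / (r − g) = £45,804.0000 / (0.14 − 0.041) = £462,666.67

£462666.67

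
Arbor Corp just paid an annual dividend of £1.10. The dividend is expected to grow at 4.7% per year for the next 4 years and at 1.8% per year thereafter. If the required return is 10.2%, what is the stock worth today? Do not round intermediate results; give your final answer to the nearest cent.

D_1 = 1.15170
D_2 = 1.20583
D_3 = 1.26250
D_4 = 1.32184
Terminal value at year 4: TV = D_4×(1+g_2)/(r−g_2) = 1.34563/0.084 = 16.01946
P_0 = D_1/(1+r)^1 + D_2/(1+r)^2 + D_3/(1+r)^3 + D_4/(1+r)^4 + TV/(1+r)^4
    = 1.04510 + 0.99294 + 0.94338 + 0.89630 + 10.86229 = 14.74001

£14.74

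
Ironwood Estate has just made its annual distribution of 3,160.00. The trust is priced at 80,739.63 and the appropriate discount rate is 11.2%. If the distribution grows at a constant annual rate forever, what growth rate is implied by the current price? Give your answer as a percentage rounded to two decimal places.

P = D₀(1+g)/(r−g) ⇒ P(r−g) = D₀(1+g) ⇒ g(P+D₀) = P·r − D₀
g = (P·r − D₀)/(P + D₀) = (80,739.63×0.112 − 3,160.00) / (80,739.63 + 3,160.00) = 0.070118

7.01%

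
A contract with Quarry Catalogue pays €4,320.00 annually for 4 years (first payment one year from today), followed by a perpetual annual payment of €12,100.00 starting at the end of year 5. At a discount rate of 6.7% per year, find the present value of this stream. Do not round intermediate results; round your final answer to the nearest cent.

PV of 4-year annuity: €4,320.00 × [1 − (1+0.067)^−4] / 0.067 = 14732.40219
Perpetuity value at year 4: €12,100.00 / 0.067 = 180597.01493
PV of perpetuity: 180597.01493 / (1+0.067)^4 = 139332.64768
Total PV = 14732.40219 + 139332.64768 = 154065.04987

€154065.05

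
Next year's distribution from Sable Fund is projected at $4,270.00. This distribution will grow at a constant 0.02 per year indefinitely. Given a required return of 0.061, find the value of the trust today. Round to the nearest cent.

$104146.34

Growing perpetuity: P = D₁ / (r − g) = $4,270.0000 / (0.061 − 0.02) = $104,146.34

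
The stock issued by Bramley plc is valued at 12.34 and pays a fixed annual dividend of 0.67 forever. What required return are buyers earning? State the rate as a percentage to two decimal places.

P = C/r ⇒ r = C/P = 0.67/12.34 = 0.054295

5.43%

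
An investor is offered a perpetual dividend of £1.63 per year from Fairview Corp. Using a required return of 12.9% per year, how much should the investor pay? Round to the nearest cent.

£12.64

Level perpetuity: PV = C / r = £1.63 / 0.129 = £12.64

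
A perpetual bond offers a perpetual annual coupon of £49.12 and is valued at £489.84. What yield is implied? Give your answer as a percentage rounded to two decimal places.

P = C/r ⇒ r = C/P = £49.12/£489.84 = 0.100278

10.03%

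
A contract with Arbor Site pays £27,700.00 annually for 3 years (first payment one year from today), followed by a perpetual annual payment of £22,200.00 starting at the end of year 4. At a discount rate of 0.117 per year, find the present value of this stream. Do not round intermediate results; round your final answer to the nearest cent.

PV of 3-year annuity: £27,700.00 × [1 − (1+0.117)^−3] / 0.117 = 66875.21297
Perpetuity value at year 3: £22,200.00 / 0.117 = 189743.58974
PV of perpetuity: 189743.58974 / (1+0.117)^3 = 136146.84867
Total PV = 66875.21297 + 136146.84867 = 203022.06163

£203022.06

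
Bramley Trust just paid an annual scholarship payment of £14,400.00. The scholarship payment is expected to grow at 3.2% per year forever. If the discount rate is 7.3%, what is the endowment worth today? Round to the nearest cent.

£362458.54

D₁ = D₀ × (1 + g) = £14,400.00 × 1.032 = £14,860.8000
Growing perpetuity: P = D₁ / (r − g) = £14,860.8000 / (0.073 − 0.032) = £362,458.54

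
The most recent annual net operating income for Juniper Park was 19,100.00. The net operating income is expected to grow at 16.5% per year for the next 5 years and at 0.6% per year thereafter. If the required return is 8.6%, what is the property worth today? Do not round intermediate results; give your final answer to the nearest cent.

459686.21

D_1 = 22251.50000
D_2 = 25922.99750
D_3 = 30200.29209
D_4 = 35183.34028
D_5 = 40988.59143
Terminal value at year 5: TV = D_5×(1+g_2)/(r−g_2) = 41234.52298/0.08 = 515431.53721
P_0 = D_1/(1+r)^1 + D_2/(1+r)^2 + D_3/(1+r)^3 + D_4/(1+r)^4 + D_5/(1+r)^5 + TV/(1+r)^5
    = 20489.41068 + 21979.89267 + 23578.79831 + 25294.01476 + 27134.00294 + 341210.08703 = 459686.20640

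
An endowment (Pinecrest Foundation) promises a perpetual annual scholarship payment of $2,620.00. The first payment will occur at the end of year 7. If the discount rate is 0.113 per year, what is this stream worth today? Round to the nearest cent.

Value at end of year 6: C / r = $2,620.00 / 0.113 = $23,185.8407
Discount to today: PV = $23,185.8407 / (1 + 0.113)^6 = $23,185.8407 / 1.900951 = $12,196.97

$12196.97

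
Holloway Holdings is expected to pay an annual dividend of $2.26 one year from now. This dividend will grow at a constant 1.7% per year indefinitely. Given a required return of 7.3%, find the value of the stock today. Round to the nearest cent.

Growing perpetuity: P = D₁ / (r − g) = $2.2600 / (0.073 − 0.017) = $40.36

$40.36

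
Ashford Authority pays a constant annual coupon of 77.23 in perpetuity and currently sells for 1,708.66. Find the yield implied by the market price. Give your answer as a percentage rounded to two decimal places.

4.52%

P = C/r ⇒ r = C/P = 77.23/1,708.66 = 0.045199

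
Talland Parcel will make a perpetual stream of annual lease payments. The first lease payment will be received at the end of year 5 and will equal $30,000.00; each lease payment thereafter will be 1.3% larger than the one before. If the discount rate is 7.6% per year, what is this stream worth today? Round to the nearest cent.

Value at end of year 4: C₁ / (r − g) = $30,000.00 / (0.076 − 0.013) = $476,190.4762
Discount to today: PV = $476,190.4762 / (1 + 0.076)^4 = $476,190.4762 / 1.340445 = $355,247.98

$355247.98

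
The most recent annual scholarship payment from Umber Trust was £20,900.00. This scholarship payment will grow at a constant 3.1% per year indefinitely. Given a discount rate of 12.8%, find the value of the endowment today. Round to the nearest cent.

£222143.30

D₁ = D₀ × (1 + g) = £20,900.00 × 1.031 = £21,547.9000
Growing perpetuity: P = D₁ / (r − g) = £21,547.9000 / (0.128 − 0.031) = £222,143.30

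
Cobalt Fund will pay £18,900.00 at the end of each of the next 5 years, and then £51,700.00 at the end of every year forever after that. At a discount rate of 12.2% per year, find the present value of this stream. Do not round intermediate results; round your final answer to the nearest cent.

£306117.31

PV of 5-year annuity: £18,900.00 × [1 − (1+0.122)^−5] / 0.122 = 67794.05635
Perpetuity value at year 5: £51,700.00 / 0.122 = 423770.49180
PV of perpetuity: 423770.49180 / (1+0.122)^5 = 238323.25830
Total PV = 67794.05635 + 238323.25830 = 306117.31465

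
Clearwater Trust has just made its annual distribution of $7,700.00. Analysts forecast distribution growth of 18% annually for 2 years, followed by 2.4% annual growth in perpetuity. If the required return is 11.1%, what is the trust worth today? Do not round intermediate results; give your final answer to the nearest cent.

D_1 = 9086.00000
D_2 = 10721.48000
Terminal value at year 2: TV = D_2×(1+g_2)/(r−g_2) = 10978.79552/0.087 = 126193.05195
P_0 = D_1/(1+r)^1 + D_2/(1+r)^2 + TV/(1+r)^2
    = 8178.21782 + 8686.13594 + 102236.81842 = 119101.17219

$119101.17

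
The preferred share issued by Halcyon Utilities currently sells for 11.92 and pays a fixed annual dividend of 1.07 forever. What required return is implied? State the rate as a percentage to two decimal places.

P = C/r ⇒ r = C/P = 1.07/11.92 = 0.089765

8.98%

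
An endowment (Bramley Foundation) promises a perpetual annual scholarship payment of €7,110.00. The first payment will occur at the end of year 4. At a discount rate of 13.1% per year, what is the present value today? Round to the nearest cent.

€37515.48

Value at end of year 3: C / r = €7,110.00 / 0.131 = €54,274.8092
Discount to today: PV = €54,274.8092 / (1 + 0.131)^3 = €54,274.8092 / 1.446731 = €37,515.48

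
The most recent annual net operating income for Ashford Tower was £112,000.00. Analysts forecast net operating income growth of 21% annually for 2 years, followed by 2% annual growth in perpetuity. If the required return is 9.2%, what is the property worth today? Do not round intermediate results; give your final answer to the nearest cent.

£2209715.10

D_1 = 135520.00000
D_2 = 163979.20000
Terminal value at year 2: TV = D_2×(1+g_2)/(r−g_2) = 167258.78400/0.072 = 2323038.66667
P_0 = D_1/(1+r)^1 + D_2/(1+r)^2 + TV/(1+r)^2
    = 124102.56410 + 137512.91444 + 1948099.62118 = 2209715.09972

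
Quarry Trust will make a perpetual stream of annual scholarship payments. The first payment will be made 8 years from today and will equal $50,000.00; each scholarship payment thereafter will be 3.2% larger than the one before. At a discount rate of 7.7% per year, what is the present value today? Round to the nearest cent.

Value at end of year 7: C₁ / (r − g) = $50,000.00 / (0.077 − 0.032) = $1,111,111.1111
Discount to today: PV = $1,111,111.1111 / (1 + 0.077)^7 = $1,111,111.1111 / 1.680776 = $661,070.18

$661070.18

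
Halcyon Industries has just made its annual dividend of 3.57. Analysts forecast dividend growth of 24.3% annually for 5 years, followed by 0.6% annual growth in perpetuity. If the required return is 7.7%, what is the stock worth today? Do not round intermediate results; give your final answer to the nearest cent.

131.59

D_1 = 4.43751
D_2 = 5.51582
D_3 = 6.85617
D_4 = 8.52222
D_5 = 10.59312
Terminal value at year 5: TV = D_5×(1+g_2)/(r−g_2) = 10.65668/0.071 = 150.09406
P_0 = D_1/(1+r)^1 + D_2/(1+r)^2 + D_3/(1+r)^3 + D_4/(1+r)^4 + D_5/(1+r)^5 + TV/(1+r)^5
    = 4.12025 + 4.75531 + 5.48826 + 6.33417 + 7.31047 + 103.58216 = 131.59063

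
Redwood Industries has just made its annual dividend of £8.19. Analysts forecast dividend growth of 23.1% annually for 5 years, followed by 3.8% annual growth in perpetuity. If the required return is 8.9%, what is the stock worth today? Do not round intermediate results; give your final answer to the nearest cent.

D_1 = 10.08189
D_2 = 12.41081
D_3 = 15.27770
D_4 = 18.80685
D_5 = 23.15124
Terminal value at year 5: TV = D_5×(1+g_2)/(r−g_2) = 24.03098/0.051 = 471.19573
P_0 = D_1/(1+r)^1 + D_2/(1+r)^2 + D_3/(1+r)^3 + D_4/(1+r)^4 + D_5/(1+r)^5 + TV/(1+r)^5
    = 9.25793 + 10.46512 + 11.82972 + 13.37225 + 15.11593 + 307.65356 = 367.69451

£367.69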